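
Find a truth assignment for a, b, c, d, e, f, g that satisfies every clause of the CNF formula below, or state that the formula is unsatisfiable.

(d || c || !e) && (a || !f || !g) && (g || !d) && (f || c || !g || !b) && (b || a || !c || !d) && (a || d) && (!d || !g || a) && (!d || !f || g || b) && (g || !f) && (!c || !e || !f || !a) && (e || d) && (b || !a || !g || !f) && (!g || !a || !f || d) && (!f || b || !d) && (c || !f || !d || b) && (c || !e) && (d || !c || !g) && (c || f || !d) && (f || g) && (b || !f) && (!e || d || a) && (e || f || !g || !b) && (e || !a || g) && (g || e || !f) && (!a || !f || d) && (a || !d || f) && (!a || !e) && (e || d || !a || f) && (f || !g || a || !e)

Suppose g = true.
Suppose a = true.
The clause (!e) is unit, so e = false.
The clause (d) is unit, so d = true.
Suppose b = false.
The clause (!f) is unit, so f = false.
The clause (c) is unit, so c = true.
Every clause now holds.

a ↦ true, b ↦ false, c ↦ true, d ↦ true, e ↦ false, f ↦ false, g ↦ true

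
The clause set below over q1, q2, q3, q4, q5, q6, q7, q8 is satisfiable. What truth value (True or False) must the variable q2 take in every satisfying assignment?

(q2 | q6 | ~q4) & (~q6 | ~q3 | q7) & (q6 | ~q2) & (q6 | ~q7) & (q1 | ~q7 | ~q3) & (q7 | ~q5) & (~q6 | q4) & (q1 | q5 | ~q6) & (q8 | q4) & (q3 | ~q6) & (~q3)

False

Suppose q2 = 1.
The clause (q6) is unit, so q6 = 1.
The clause (q4) is unit, so q4 = 1.
The clause (q3) is unit, so q3 = 1.
That conflicts with the unit clause (~q3).
So every satisfying assignment has q2 = False.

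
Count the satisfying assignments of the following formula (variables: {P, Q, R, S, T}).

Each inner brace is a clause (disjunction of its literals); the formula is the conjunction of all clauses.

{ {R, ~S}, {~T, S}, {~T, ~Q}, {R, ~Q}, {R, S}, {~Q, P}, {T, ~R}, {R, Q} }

2

There are 2^5 = 32 truth assignments over (P, Q, R, S, T).
Split on R. With R = 1, the clauses containing R are satisfied and ~R drops from the rest; 2 of the 2^4 = 16 assignments to the other variables satisfy what remains.
With R = 0, by the same count on the reduced clause set, 0 assignments work.
(One model: P=F, Q=F, R=T, S=T, T=T.)
Total: 2 + 0 = 2.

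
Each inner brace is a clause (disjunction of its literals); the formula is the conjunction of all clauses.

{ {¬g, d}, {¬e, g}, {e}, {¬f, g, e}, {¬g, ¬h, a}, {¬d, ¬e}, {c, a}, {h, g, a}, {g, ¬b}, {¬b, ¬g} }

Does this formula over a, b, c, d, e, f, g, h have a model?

Unsatisfiable

Unit clause (e) forces e = True.
Unit clause (g) forces g = True.
Unit clause (d) forces d = True.
But (¬d) is also a unit clause — contradiction.
No assignment satisfies every clause.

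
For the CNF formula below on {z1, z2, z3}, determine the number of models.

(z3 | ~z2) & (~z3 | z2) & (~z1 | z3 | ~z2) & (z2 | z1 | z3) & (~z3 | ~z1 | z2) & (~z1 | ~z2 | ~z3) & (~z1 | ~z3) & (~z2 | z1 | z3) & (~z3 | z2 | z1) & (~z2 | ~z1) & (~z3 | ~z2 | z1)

There are 2^3 = 8 truth assignments over (z1, z2, z3).
Check each against the 11 clauses (columns in the order z1, z2, z3):
  F F F  ✗ fails (z2 | z1 | z3)
  F F T  ✗ fails (~z3 | z2)
  F T F  ✗ fails (z3 | ~z2)
  F T T  ✗ fails (~z3 | ~z2 | z1)
  T F F  ✓ satisfies all
  T F T  ✗ fails (~z3 | z2)
  T T F  ✗ fails (z3 | ~z2)
  T T T  ✗ fails (~z1 | ~z2 | ~z3)
1 of the 8 rows is a model.

1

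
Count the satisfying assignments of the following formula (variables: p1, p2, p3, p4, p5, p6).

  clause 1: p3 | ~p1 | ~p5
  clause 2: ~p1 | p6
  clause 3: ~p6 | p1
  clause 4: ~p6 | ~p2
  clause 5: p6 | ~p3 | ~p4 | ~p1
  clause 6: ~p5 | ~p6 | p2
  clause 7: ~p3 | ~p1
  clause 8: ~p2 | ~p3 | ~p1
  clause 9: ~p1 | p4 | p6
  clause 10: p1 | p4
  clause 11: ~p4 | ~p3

6

There are 2^6 = 64 truth assignments over (p1, p2, p3, p4, p5, p6).
Split on p3. With p3 = 1, the clauses containing p3 are satisfied and ~p3 drops from the rest; 0 of the 2^5 = 32 assignments to the other variables satisfy what remains.
With p3 = 0, by the same count on the reduced clause set, 6 assignments work.
Total: 0 + 6 = 6.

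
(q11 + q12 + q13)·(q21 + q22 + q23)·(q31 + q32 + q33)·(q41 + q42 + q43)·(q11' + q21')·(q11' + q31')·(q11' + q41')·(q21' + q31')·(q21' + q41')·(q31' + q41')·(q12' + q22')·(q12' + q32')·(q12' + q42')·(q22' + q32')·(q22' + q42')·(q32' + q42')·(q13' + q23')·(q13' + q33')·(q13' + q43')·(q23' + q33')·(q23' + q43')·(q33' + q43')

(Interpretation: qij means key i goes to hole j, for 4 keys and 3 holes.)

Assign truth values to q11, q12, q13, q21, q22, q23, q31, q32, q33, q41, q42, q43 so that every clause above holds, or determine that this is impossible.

UNSATISFIABLE

Branch on q11: set q11 = 0.
Branch on q12: set q12 = 1.
The clause (q22') is unit, so q22 = 0.
The clause (q32') is unit, so q32 = 0.
The clause (q42') is unit, so q42 = 0.
Branch on q21: set q21 = 1.
The clause (q31') is unit, so q31 = 0.
The clause (q33) is unit, so q33 = 1.
The clause (q41') is unit, so q41 = 0.
The clause (q43) is unit, so q43 = 1.
Now (q43') is unsatisfied and unit — conflict.
Undo q21 and try q21 = 0.
The clause (q23) is unit, so q23 = 1.
The clause (q13') is unit, so q13 = 0.
The clause (q33') is unit, so q33 = 0.
The clause (q31) is unit, so q31 = 1.
The clause (q41') is unit, so q41 = 0.
The clause (q43) is unit, so q43 = 1.
Now (q43') is unsatisfied and unit — conflict.
Neither q21 = 1 nor q21 = 0 works.
Undo q12 and try q12 = 0.
The clause (q13) is unit, so q13 = 1.
The clause (q23') is unit, so q23 = 0.
The clause (q33') is unit, so q33 = 0.
The clause (q43') is unit, so q43 = 0.
Branch on q21: set q21 = 1.
The clause (q31') is unit, so q31 = 0.
The clause (q32) is unit, so q32 = 1.
The clause (q41') is unit, so q41 = 0.
The clause (q42) is unit, so q42 = 1.
Now (q42') is unsatisfied and unit — conflict.
Undo q21 and try q21 = 0.
The clause (q22) is unit, so q22 = 1.
The clause (q32') is unit, so q32 = 0.
The clause (q31) is unit, so q31 = 1.
The clause (q41') is unit, so q41 = 0.
The clause (q42) is unit, so q42 = 1.
Now (q42') is unsatisfied and unit — conflict.
Neither q21 = 1 nor q21 = 0 works.
Neither q12 = 1 nor q12 = 0 works.
Undo q11 and try q11 = 1.
The clause (q21') is unit, so q21 = 0.
The clause (q31') is unit, so q31 = 0.
The clause (q41') is unit, so q41 = 0.
Branch on q22: set q22 = 1.
The clause (q12') is unit, so q12 = 0.
The clause (q32') is unit, so q32 = 0.
The clause (q33) is unit, so q33 = 1.
The clause (q42') is unit, so q42 = 0.
The clause (q43) is unit, so q43 = 1.
Now (q43') is unsatisfied and unit — conflict.
Undo q22 and try q22 = 0.
The clause (q23) is unit, so q23 = 1.
The clause (q13') is unit, so q13 = 0.
The clause (q33') is unit, so q33 = 0.
The clause (q32) is unit, so q32 = 1.
The clause (q12') is unit, so q12 = 0.
The clause (q42') is unit, so q42 = 0.
The clause (q43) is unit, so q43 = 1.
Now (q43') is unsatisfied and unit — conflict.
Neither q22 = 1 nor q22 = 0 works.
Neither q11 = 1 nor q11 = 0 works.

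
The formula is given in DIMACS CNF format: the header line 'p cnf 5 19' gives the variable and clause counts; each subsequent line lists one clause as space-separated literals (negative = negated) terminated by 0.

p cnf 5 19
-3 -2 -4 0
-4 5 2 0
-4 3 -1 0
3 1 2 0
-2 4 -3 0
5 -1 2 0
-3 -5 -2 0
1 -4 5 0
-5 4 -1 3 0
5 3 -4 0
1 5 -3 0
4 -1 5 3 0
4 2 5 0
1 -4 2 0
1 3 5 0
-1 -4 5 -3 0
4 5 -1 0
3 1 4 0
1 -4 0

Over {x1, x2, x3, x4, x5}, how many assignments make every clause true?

3

There are 2^5 = 32 truth assignments over (x1, x2, x3, x4, x5).
Split on x4. With x4 = True, the clauses containing x4 are satisfied and ¬x4 drops from the rest; 1 of the 2^4 = 16 assignments to the other variables satisfy what remains.
With x4 = False, by the same count on the reduced clause set, 2 assignments work.
(One model: x1=F, x2=F, x3=T, x4=F, x5=T.)
Total: 1 + 2 = 3.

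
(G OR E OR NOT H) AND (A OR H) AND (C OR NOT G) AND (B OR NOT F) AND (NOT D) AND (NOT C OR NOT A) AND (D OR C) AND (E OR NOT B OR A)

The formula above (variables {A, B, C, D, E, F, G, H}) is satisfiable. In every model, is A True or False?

False

Suppose A = true.
From the singleton clause (NOT D), D = false.
From the singleton clause (NOT C), C = false.
Now (C) is unsatisfied and unit — conflict.
So every satisfying assignment has A = False.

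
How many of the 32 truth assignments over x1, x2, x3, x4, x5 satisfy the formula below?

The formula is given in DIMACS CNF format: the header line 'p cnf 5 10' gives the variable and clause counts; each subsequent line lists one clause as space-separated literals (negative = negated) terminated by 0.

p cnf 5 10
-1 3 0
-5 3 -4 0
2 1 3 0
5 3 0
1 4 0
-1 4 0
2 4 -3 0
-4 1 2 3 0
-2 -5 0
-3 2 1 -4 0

4

There are 2^5 = 32 truth assignments over (x1, x2, x3, x4, x5).
Split on x5. With x5 = True, the clauses containing x5 are satisfied and ¬x5 drops from the rest; 1 of the 2^4 = 16 assignments to the other variables satisfy what remains.
With x5 = False, by the same count on the reduced clause set, 3 assignments work.
(One model: x1=F, x2=T, x3=T, x4=T, x5=F.)
Total: 1 + 3 = 4.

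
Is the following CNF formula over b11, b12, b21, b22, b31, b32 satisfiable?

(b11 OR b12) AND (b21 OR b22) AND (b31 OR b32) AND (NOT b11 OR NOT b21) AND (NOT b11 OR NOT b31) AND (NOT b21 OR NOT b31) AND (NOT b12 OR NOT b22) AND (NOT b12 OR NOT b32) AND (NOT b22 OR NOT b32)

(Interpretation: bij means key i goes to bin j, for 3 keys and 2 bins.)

Suppose b11 = true.
From the singleton clause (NOT b21), b21 = false.
From the singleton clause (b22), b22 = true.
From the singleton clause (NOT b31), b31 = false.
From the singleton clause (b32), b32 = true.
But (NOT b32) is also a unit clause — contradiction.
So b11 must be the other value — set b11 = false.
From the singleton clause (b12), b12 = true.
From the singleton clause (NOT b22), b22 = false.
From the singleton clause (b21), b21 = true.
From the singleton clause (NOT b31), b31 = false.
From the singleton clause (b32), b32 = true.
But (NOT b32) is also a unit clause — contradiction.
Either choice for b11 ends in contradiction.
No assignment satisfies every clause.

No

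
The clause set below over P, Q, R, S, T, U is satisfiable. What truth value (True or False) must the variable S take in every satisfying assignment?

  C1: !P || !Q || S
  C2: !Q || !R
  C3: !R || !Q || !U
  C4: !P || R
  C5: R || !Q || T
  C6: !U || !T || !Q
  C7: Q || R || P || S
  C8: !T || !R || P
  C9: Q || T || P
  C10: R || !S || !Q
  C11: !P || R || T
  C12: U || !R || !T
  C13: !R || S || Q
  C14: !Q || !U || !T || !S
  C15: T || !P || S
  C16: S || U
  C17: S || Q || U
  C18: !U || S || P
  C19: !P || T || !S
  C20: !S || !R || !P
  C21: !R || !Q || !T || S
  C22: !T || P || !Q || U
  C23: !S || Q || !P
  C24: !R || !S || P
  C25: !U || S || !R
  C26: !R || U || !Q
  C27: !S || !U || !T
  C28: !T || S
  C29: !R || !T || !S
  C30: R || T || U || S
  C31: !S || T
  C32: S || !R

True

Suppose S = false.
The clause (U) is unit, so U = true.
The clause (P) is unit, so P = true.
The clause (!Q) is unit, so Q = false.
The clause (R) is unit, so R = true.
But (!R) is also a unit clause — contradiction.
So every satisfying assignment has S = True.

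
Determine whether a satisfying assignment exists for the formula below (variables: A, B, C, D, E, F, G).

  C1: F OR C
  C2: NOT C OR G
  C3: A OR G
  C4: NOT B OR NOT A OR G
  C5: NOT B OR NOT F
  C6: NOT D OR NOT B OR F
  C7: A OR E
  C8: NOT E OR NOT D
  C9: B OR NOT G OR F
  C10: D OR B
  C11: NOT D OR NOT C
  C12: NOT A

(NOT A) alone gives A = false.
(G) alone gives G = true.
(E) alone gives E = true.
(NOT D) alone gives D = false.
(B) alone gives B = true.
(NOT F) alone gives F = false.
(C) alone gives C = true.
All clauses are satisfied.
A satisfying assignment: A: false, B: true, C: true, D: false, E: true, F: false, G: true.

Satisfiable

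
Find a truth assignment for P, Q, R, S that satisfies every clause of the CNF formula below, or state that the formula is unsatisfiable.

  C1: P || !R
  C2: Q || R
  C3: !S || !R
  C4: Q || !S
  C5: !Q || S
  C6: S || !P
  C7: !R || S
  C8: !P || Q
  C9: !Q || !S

Case P = true:
Unit clause (S) forces S = true.
Unit clause (!R) forces R = false.
Unit clause (Q) forces Q = true.
That conflicts with the unit clause (!Q).
So P must be the other value — set P = false.
Unit clause (!R) forces R = false.
Unit clause (Q) forces Q = true.
Unit clause (S) forces S = true.
That conflicts with the unit clause (!S).
Either choice for P ends in contradiction.

UNSATISFIABLE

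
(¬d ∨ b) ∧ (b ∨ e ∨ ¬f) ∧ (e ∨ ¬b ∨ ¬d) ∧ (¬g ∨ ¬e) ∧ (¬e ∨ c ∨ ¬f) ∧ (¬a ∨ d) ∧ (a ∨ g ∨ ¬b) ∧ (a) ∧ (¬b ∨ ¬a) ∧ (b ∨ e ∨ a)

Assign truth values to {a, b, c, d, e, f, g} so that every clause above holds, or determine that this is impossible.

UNSATISFIABLE

From the singleton clause (a), a = True.
From the singleton clause (d), d = True.
From the singleton clause (b), b = True.
That conflicts with the unit clause (¬b).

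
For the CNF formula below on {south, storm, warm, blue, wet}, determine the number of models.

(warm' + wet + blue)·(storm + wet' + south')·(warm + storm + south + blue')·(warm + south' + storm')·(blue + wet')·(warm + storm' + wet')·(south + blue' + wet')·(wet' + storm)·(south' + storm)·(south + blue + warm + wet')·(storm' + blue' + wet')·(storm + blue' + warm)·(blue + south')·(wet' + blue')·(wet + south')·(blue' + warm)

There are 2^5 = 32 truth assignments over (south, storm, warm, blue, wet).
Split on warm. With warm = 1, the clauses containing warm are satisfied and warm' drops from the rest; 2 of the 2^4 = 16 assignments to the other variables satisfy what remains.
With warm = 0, by the same count on the reduced clause set, 2 assignments work.
Total: 2 + 2 = 4.

4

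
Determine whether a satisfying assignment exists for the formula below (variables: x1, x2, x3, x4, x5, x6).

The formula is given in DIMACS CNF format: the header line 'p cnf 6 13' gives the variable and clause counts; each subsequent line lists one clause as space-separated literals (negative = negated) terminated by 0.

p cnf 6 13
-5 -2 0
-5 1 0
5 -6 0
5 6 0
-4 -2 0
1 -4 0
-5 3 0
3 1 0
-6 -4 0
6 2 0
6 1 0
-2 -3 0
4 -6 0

Unsatisfiable

Try x5 = False.
From the singleton clause (¬x6), x6 = False.
But (x6) is also a unit clause — contradiction.
So x5 must be the other value — set x5 = True.
From the singleton clause (¬x2), x2 = False.
From the singleton clause (x1), x1 = True.
From the singleton clause (x3), x3 = True.
From the singleton clause (x6), x6 = True.
From the singleton clause (¬x4), x4 = False.
But (x4) is also a unit clause — contradiction.
Neither x5 = True nor x5 = False works.
No assignment satisfies every clause.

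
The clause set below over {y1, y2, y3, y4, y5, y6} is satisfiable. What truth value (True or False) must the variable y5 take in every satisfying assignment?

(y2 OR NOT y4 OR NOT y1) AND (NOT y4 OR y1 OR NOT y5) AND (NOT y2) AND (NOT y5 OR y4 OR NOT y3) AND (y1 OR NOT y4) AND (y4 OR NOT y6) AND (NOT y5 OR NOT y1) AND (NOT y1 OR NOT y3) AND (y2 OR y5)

Suppose y5 = false.
From the singleton clause (NOT y2), y2 = false.
Now (y2) is unsatisfied and unit — conflict.
So every satisfying assignment has y5 = True.

True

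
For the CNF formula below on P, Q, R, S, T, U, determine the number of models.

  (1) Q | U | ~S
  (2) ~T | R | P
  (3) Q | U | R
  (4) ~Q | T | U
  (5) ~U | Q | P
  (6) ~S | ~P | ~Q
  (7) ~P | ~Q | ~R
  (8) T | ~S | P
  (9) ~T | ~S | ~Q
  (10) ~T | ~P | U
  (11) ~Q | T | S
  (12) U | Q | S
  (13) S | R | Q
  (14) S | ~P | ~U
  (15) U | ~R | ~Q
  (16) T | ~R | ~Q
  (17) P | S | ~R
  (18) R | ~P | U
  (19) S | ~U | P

There are 2^6 = 64 truth assignments over (P, Q, R, S, T, U).
Split on S. With S = 1, the clauses containing S are satisfied and ~S drops from the rest; 4 of the 2^5 = 32 assignments to the other variables satisfy what remains.
With S = 0, by the same count on the reduced clause set, 0 assignments work.
(One model: P=T, Q=F, R=F, S=T, T=F, U=T.)
Total: 4 + 0 = 4.

4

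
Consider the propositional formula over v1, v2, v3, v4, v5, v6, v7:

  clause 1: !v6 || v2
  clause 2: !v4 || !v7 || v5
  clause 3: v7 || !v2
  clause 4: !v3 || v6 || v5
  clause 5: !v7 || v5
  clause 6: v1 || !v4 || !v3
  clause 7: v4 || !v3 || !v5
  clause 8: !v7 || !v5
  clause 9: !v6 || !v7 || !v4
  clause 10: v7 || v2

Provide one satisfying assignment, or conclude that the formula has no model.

Case v6 = false:
Case v7 = true:
(v5) alone gives v5 = true.
Now (!v5) is unsatisfied and unit — conflict.
So v7 must be the other value — set v7 = false.
(!v2) alone gives v2 = false.
Now (v2) is unsatisfied and unit — conflict.
Both values of v7 lead to a conflict.
So v6 must be the other value — set v6 = true.
(v2) alone gives v2 = true.
(v7) alone gives v7 = true.
(v5) alone gives v5 = true.
Now (!v5) is unsatisfied and unit — conflict.
Both values of v6 lead to a conflict.

UNSATISFIABLE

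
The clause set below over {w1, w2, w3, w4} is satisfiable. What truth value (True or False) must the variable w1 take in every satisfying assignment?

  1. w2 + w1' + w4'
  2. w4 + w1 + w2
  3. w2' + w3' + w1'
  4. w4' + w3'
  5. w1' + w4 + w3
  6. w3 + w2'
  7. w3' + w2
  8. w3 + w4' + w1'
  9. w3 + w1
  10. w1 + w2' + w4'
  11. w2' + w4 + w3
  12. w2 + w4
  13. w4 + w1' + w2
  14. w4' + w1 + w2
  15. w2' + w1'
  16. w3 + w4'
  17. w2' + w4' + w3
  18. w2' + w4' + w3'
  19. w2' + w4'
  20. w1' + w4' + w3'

Suppose w1 = 1.
Unit clause (w2') forces w2 = 0.
Unit clause (w4') forces w4 = 0.
But (w4) is also a unit clause — contradiction.
So every satisfying assignment has w1 = False.

False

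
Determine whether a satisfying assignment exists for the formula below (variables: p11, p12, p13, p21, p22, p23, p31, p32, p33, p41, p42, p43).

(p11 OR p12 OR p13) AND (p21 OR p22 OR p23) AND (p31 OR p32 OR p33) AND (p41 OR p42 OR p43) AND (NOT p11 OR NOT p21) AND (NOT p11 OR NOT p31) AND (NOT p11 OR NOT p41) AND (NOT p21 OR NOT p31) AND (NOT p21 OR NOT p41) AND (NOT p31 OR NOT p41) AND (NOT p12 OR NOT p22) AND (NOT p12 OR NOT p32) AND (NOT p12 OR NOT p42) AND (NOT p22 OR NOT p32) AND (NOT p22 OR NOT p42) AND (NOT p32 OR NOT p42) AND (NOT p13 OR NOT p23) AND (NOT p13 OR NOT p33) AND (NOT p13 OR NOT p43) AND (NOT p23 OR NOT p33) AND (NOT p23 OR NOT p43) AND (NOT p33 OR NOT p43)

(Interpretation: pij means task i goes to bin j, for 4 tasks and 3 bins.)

Unsatisfiable

Branch on p11: set p11 = false.
Branch on p12: set p12 = true.
From the singleton clause (NOT p22), p22 = false.
From the singleton clause (NOT p32), p32 = false.
From the singleton clause (NOT p42), p42 = false.
Branch on p21: set p21 = true.
From the singleton clause (NOT p31), p31 = false.
From the singleton clause (p33), p33 = true.
From the singleton clause (NOT p41), p41 = false.
From the singleton clause (p43), p43 = true.
Now (NOT p43) is unsatisfied and unit — conflict.
That branch fails; take p21 = false instead.
From the singleton clause (p23), p23 = true.
From the singleton clause (NOT p13), p13 = false.
From the singleton clause (NOT p33), p33 = false.
From the singleton clause (p31), p31 = true.
From the singleton clause (NOT p41), p41 = false.
From the singleton clause (p43), p43 = true.
Now (NOT p43) is unsatisfied and unit — conflict.
Neither p21 = true nor p21 = false works.
That branch fails; take p12 = false instead.
From the singleton clause (p13), p13 = true.
From the singleton clause (NOT p23), p23 = false.
From the singleton clause (NOT p33), p33 = false.
From the singleton clause (NOT p43), p43 = false.
Branch on p21: set p21 = true.
From the singleton clause (NOT p31), p31 = false.
From the singleton clause (p32), p32 = true.
From the singleton clause (NOT p41), p41 = false.
From the singleton clause (p42), p42 = true.
Now (NOT p42) is unsatisfied and unit — conflict.
That branch fails; take p21 = false instead.
From the singleton clause (p22), p22 = true.
From the singleton clause (NOT p32), p32 = false.
From the singleton clause (p31), p31 = true.
From the singleton clause (NOT p41), p41 = false.
From the singleton clause (p42), p42 = true.
Now (NOT p42) is unsatisfied and unit — conflict.
Neither p21 = true nor p21 = false works.
Neither p12 = true nor p12 = false works.
That branch fails; take p11 = true instead.
From the singleton clause (NOT p21), p21 = false.
From the singleton clause (NOT p31), p31 = false.
From the singleton clause (NOT p41), p41 = false.
Branch on p22: set p22 = true.
From the singleton clause (NOT p12), p12 = false.
From the singleton clause (NOT p32), p32 = false.
From the singleton clause (p33), p33 = true.
From the singleton clause (NOT p42), p42 = false.
From the singleton clause (p43), p43 = true.
Now (NOT p43) is unsatisfied and unit — conflict.
That branch fails; take p22 = false instead.
From the singleton clause (p23), p23 = true.
From the singleton clause (NOT p13), p13 = false.
From the singleton clause (NOT p33), p33 = false.
From the singleton clause (p32), p32 = true.
From the singleton clause (NOT p12), p12 = false.
From the singleton clause (NOT p42), p42 = false.
From the singleton clause (p43), p43 = true.
Now (NOT p43) is unsatisfied and unit — conflict.
Neither p22 = true nor p22 = false works.
Neither p11 = true nor p11 = false works.
No assignment satisfies every clause.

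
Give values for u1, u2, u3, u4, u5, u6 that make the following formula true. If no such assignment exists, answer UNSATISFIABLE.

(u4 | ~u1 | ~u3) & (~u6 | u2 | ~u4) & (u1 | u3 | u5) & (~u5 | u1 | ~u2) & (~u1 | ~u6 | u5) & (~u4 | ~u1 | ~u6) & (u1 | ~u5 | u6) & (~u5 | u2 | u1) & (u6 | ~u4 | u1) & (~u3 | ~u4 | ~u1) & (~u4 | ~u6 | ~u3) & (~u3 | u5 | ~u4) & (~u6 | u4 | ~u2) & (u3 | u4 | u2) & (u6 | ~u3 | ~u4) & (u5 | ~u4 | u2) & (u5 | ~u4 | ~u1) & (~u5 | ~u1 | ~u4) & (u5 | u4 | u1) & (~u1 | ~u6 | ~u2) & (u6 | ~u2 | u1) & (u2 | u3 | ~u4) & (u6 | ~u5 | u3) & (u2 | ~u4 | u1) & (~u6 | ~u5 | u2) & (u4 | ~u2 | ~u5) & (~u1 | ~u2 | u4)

Suppose u4 = 1.
Suppose u6 = 0.
The clause (u1) is unit, so u1 = 1.
The clause (~u3) is unit, so u3 = 0.
The clause (u5) is unit, so u5 = 1.
That conflicts with the unit clause (~u5).
So u6 must be the other value — set u6 = 1.
The clause (u2) is unit, so u2 = 1.
The clause (~u1) is unit, so u1 = 0.
The clause (~u5) is unit, so u5 = 0.
The clause (u3) is unit, so u3 = 1.
That conflicts with the unit clause (~u3).
Either choice for u6 ends in contradiction.
So u4 must be the other value — set u4 = 0.
Suppose u1 = 0.
The clause (u5) is unit, so u5 = 1.
The clause (~u2) is unit, so u2 = 0.
That conflicts with the unit clause (u2).
So u1 must be the other value — set u1 = 1.
The clause (~u3) is unit, so u3 = 0.
The clause (u2) is unit, so u2 = 1.
That conflicts with the unit clause (~u2).
Either choice for u1 ends in contradiction.
Either choice for u4 ends in contradiction.

UNSATISFIABLE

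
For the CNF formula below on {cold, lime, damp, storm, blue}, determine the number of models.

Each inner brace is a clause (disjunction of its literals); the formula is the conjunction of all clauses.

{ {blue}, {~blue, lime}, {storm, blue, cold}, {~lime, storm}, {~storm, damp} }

2

There are 2^5 = 32 truth assignments over (cold, lime, damp, storm, blue).
Split on damp. With damp = 1, the clauses containing damp are satisfied and ~damp drops from the rest; 2 of the 2^4 = 16 assignments to the other variables satisfy what remains.
With damp = 0, by the same count on the reduced clause set, 0 assignments work.
(One model: cold=F, lime=T, damp=T, storm=T, blue=T.)
Total: 2 + 0 = 2.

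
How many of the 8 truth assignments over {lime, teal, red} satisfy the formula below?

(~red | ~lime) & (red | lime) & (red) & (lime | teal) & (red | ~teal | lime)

1

There are 2^3 = 8 truth assignments over (lime, teal, red).
Check each against the 5 clauses (columns in the order lime, teal, red):
  F F F  ✗ fails (red | lime)
  F F T  ✗ fails (lime | teal)
  F T F  ✗ fails (red | lime)
  F T T  ✓ satisfies all
  T F F  ✗ fails (red)
  T F T  ✗ fails (~red | ~lime)
  T T F  ✗ fails (red)
  T T T  ✗ fails (~red | ~lime)
1 of the 8 rows is a model.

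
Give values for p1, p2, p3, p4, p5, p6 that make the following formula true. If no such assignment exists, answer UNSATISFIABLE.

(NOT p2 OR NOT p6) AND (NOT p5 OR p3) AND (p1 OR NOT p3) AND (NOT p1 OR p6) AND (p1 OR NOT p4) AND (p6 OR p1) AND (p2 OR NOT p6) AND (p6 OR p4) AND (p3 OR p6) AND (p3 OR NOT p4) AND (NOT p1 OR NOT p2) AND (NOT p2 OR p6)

Case p2 = false:
The clause (NOT p6) is unit, so p6 = false.
The clause (NOT p1) is unit, so p1 = false.
That conflicts with the unit clause (p1).
Undo p2 and try p2 = true.
The clause (NOT p6) is unit, so p6 = false.
That conflicts with the unit clause (p6).
Either choice for p2 ends in contradiction.

UNSATISFIABLE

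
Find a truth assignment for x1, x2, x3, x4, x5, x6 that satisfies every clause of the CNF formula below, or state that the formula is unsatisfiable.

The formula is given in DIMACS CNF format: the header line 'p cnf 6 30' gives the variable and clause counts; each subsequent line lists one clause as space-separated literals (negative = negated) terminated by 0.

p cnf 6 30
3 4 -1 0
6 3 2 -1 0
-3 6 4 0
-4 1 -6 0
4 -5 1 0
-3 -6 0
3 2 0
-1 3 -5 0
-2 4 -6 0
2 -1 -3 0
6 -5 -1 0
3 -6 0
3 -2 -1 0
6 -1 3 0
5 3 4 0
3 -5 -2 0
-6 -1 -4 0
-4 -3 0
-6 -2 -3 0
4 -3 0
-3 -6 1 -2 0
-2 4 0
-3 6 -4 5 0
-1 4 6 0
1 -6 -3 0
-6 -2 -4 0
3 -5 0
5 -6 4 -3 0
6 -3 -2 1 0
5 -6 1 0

Branch on x3: set x3 = False.
The clause (x2) is unit, so x2 = True.
The clause (¬x6) is unit, so x6 = False.
The clause (¬x1) is unit, so x1 = False.
The clause (¬x5) is unit, so x5 = False.
The clause (x4) is unit, so x4 = True.
Every clause now holds.

x1: False,  x2: True,  x3: False,  x4: True,  x5: False,  x6: False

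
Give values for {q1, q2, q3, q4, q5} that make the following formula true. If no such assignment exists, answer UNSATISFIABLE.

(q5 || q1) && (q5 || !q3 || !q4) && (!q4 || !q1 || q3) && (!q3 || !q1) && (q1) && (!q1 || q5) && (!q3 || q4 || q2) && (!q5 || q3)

UNSATISFIABLE

From the singleton clause (q1), q1 = true.
From the singleton clause (!q3), q3 = false.
From the singleton clause (!q4), q4 = false.
From the singleton clause (q5), q5 = true.
Now (!q5) is unsatisfied and unit — conflict.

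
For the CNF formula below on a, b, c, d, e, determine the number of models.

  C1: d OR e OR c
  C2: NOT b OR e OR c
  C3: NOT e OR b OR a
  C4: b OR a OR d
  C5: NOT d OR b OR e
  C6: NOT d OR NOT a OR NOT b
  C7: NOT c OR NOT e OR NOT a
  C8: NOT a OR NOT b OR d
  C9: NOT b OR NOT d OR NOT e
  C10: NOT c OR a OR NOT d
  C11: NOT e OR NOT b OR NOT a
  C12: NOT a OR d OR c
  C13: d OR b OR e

4

There are 2^5 = 32 truth assignments over (a, b, c, d, e).
Split on d. With d = true, the clauses containing d are satisfied and NOT d drops from the rest; 1 of the 2^4 = 16 assignments to the other variables satisfy what remains.
With d = false, by the same count on the reduced clause set, 3 assignments work.
Total: 1 + 3 = 4.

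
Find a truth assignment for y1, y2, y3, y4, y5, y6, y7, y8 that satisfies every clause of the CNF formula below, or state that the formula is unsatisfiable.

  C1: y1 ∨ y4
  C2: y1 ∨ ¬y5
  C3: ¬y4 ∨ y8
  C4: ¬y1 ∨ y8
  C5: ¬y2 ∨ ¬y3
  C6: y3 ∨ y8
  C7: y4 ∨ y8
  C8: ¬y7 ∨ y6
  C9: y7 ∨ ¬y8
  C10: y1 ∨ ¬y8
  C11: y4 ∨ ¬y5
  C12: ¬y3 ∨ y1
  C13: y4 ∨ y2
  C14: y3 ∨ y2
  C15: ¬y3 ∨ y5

Try y1 = True.
(y8) alone gives y8 = True.
(y7) alone gives y7 = True.
(y6) alone gives y6 = True.
Try y2 = True.
(¬y3) alone gives y3 = False.
Try y4 = False.
(¬y5) alone gives y5 = False.
This assignment satisfies each clause.

y1=True, y2=True, y3=False, y4=False, y5=False, y6=True, y7=True, y8=True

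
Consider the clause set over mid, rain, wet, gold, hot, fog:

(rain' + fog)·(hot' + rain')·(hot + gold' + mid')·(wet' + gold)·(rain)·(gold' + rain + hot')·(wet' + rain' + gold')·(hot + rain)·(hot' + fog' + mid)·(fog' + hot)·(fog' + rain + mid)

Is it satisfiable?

Unsatisfiable

The clause (rain) is unit, so rain = 1.
The clause (fog) is unit, so fog = 1.
The clause (hot') is unit, so hot = 0.
But (hot) is also a unit clause — contradiction.
No assignment satisfies every clause.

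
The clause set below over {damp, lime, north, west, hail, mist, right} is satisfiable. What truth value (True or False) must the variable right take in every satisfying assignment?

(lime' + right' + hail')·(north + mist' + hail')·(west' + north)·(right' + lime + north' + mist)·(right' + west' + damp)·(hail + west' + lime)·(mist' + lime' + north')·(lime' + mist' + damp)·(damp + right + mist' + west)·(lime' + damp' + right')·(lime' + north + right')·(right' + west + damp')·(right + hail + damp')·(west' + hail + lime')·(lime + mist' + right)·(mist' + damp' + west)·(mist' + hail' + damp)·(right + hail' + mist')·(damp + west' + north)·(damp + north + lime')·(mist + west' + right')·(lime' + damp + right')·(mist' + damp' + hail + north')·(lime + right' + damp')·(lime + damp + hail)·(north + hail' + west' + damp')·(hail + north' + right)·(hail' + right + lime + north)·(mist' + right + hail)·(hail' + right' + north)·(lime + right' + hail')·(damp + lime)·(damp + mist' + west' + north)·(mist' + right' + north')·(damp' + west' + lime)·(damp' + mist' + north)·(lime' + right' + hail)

False

Suppose right = 1.
Case lime = 0:
Unit clause (damp') forces damp = 0.
Now (damp) is unsatisfied and unit — conflict.
So lime must be the other value — set lime = 1.
Unit clause (hail') forces hail = 0.
Now (hail) is unsatisfied and unit — conflict.
Both values of lime lead to a conflict.
So every satisfying assignment has right = False.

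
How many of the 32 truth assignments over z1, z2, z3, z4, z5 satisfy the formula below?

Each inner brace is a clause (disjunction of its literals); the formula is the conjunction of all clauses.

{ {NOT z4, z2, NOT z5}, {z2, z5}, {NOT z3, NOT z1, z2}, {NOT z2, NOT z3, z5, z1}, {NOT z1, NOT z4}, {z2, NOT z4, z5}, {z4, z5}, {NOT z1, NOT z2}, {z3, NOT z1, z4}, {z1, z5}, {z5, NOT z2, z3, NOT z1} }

6

There are 2^5 = 32 truth assignments over (z1, z2, z3, z4, z5).
Split on z3. With z3 = true, the clauses containing z3 are satisfied and NOT z3 drops from the rest; 3 of the 2^4 = 16 assignments to the other variables satisfy what remains.
With z3 = false, by the same count on the reduced clause set, 3 assignments work.
(One model: z1=F, z2=F, z3=F, z4=F, z5=T.)
Total: 3 + 3 = 6.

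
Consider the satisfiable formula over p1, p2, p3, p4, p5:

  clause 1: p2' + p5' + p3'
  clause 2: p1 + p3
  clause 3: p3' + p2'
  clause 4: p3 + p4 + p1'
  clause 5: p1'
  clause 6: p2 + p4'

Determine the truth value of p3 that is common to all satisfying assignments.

True

Suppose p3 = 0.
Unit clause (p1) forces p1 = 1.
Now (p1') is unsatisfied and unit — conflict.
So every satisfying assignment has p3 = True.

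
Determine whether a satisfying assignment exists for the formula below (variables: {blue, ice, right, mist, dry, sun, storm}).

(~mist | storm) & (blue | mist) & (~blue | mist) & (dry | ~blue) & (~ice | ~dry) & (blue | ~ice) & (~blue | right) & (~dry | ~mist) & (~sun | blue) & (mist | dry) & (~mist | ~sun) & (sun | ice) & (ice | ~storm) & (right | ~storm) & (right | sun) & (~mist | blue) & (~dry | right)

Unsatisfiable

Suppose mist = 0.
The clause (blue) is unit, so blue = 1.
Now (~blue) is unsatisfied and unit — conflict.
That branch fails; take mist = 1 instead.
The clause (storm) is unit, so storm = 1.
The clause (~dry) is unit, so dry = 0.
The clause (~blue) is unit, so blue = 0.
Now (blue) is unsatisfied and unit — conflict.
Neither mist = 1 nor mist = 0 works.
No assignment satisfies every clause.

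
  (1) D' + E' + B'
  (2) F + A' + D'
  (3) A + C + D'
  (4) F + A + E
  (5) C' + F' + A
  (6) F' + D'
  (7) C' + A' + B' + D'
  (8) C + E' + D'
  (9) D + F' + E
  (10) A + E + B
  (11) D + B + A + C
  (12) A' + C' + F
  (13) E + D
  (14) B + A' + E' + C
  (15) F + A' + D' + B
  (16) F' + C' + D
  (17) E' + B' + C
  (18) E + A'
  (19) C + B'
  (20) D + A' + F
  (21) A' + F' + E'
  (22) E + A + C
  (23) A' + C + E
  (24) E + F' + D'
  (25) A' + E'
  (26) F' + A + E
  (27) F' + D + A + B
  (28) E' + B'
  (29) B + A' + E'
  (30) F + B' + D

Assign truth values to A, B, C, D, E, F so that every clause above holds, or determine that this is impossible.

A ↦ 0; B ↦ 0; C ↦ 1; D ↦ 1; E ↦ 1; F ↦ 0

Branch on F: set F = 0.
Branch on A: set A = 0.
The clause (E) is unit, so E = 1.
The clause (B') is unit, so B = 0.
Branch on C: set C = 1.
Every clause is now satisfied; D is unconstrained.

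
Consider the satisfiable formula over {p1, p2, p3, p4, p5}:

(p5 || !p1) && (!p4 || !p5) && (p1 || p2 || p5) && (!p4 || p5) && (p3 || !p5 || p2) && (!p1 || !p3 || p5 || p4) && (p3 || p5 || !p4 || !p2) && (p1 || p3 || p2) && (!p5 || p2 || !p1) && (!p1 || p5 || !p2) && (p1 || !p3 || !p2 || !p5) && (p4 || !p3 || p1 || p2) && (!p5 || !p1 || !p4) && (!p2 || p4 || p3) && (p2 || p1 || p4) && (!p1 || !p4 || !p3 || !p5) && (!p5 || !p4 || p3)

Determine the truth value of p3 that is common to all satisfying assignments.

True

Suppose p3 = false.
Suppose p5 = true.
Unit clause (!p4) forces p4 = false.
Unit clause (p2) forces p2 = true.
Now (!p2) is unsatisfied and unit — conflict.
Backtrack on p5: now try p5 = false.
Unit clause (!p1) forces p1 = false.
Unit clause (p2) forces p2 = true.
Unit clause (!p4) forces p4 = false.
Now (p4) is unsatisfied and unit — conflict.
Neither p5 = true nor p5 = false works.
So every satisfying assignment has p3 = True.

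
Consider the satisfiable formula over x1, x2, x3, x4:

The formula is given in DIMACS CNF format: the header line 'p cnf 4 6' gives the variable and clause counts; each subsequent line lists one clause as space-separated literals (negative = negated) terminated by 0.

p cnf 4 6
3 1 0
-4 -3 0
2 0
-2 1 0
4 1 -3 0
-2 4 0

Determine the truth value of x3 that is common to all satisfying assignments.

Suppose x3 = True.
The clause (¬x4) is unit, so x4 = False.
The clause (x2) is unit, so x2 = True.
Now (¬x2) is unsatisfied and unit — conflict.
So every satisfying assignment has x3 = False.

False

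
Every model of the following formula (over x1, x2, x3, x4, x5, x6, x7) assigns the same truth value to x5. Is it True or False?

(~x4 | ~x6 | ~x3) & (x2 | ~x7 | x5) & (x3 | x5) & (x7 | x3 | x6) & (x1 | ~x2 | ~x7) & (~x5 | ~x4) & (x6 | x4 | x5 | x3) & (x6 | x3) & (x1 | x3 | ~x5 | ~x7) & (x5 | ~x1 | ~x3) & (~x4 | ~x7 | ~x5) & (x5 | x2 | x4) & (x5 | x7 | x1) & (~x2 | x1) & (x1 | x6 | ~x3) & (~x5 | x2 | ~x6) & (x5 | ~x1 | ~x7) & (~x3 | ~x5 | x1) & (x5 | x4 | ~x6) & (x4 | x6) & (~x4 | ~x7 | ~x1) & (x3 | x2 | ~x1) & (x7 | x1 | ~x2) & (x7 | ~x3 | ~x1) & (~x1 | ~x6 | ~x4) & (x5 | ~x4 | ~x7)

Suppose x5 = 0.
(x3) alone gives x3 = 1.
(~x1) alone gives x1 = 0.
(x7) alone gives x7 = 1.
(x2) alone gives x2 = 1.
Now (~x2) is unsatisfied and unit — conflict.
So every satisfying assignment has x5 = True.

True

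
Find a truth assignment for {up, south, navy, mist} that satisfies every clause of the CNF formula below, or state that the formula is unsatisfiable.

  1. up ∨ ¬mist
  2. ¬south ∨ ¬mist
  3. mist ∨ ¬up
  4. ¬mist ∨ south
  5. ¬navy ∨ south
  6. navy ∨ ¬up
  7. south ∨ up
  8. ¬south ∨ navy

up ↦ False,  south ↦ True,  navy ↦ True,  mist ↦ False

Branch on up: set up = False.
(¬mist) alone gives mist = False.
(south) alone gives south = True.
(navy) alone gives navy = True.
Every clause now holds.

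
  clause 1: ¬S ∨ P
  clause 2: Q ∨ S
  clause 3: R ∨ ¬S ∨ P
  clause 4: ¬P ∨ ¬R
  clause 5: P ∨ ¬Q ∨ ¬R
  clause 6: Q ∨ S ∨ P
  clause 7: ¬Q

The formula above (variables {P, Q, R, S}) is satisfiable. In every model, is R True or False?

Suppose R = True.
From the singleton clause (¬P), P = False.
From the singleton clause (¬S), S = False.
From the singleton clause (Q), Q = True.
That conflicts with the unit clause (¬Q).
So every satisfying assignment has R = False.

False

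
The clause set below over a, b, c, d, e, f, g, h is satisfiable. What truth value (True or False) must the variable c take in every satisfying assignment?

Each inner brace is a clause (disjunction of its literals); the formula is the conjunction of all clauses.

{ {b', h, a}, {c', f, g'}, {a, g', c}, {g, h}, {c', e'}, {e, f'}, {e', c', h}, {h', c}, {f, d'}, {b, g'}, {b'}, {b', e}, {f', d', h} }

Suppose c = 0.
(h') alone gives h = 0.
(g) alone gives g = 1.
(a) alone gives a = 1.
(b) alone gives b = 1.
Now (b') is unsatisfied and unit — conflict.
So every satisfying assignment has c = True.

True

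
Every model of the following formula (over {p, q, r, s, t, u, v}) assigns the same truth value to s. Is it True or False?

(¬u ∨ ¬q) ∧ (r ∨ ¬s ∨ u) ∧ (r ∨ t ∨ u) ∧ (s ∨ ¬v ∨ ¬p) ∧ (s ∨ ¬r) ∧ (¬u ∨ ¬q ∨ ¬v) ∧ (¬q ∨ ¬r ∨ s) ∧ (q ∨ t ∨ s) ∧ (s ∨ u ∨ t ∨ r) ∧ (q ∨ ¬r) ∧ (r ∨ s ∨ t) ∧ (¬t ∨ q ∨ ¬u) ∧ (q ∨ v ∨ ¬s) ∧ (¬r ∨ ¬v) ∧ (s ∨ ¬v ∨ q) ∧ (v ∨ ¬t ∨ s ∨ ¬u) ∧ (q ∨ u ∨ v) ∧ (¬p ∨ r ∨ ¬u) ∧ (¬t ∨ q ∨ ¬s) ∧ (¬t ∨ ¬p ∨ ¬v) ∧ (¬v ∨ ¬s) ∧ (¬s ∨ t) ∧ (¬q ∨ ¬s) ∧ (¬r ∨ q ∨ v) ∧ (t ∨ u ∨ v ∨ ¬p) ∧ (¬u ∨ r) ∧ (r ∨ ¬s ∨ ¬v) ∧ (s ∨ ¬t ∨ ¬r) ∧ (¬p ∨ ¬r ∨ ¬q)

False

Suppose s = True.
(¬v) alone gives v = False.
(q) alone gives q = True.
But (¬q) is also a unit clause — contradiction.
So every satisfying assignment has s = False.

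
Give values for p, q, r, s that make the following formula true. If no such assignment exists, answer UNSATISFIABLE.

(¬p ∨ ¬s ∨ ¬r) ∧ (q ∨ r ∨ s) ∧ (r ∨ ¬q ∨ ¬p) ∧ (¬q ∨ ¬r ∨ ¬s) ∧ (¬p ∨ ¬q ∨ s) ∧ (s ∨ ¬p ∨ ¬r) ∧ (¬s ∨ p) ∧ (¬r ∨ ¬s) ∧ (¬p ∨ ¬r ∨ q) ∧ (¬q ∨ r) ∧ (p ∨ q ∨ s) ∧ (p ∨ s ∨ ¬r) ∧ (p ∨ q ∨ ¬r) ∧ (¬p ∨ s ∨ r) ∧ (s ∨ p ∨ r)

Branch on s: set s = True.
The clause (p) is unit, so p = True.
The clause (¬r) is unit, so r = False.
The clause (¬q) is unit, so q = False.
This assignment satisfies each clause.

p=True, q=False, r=False, s=True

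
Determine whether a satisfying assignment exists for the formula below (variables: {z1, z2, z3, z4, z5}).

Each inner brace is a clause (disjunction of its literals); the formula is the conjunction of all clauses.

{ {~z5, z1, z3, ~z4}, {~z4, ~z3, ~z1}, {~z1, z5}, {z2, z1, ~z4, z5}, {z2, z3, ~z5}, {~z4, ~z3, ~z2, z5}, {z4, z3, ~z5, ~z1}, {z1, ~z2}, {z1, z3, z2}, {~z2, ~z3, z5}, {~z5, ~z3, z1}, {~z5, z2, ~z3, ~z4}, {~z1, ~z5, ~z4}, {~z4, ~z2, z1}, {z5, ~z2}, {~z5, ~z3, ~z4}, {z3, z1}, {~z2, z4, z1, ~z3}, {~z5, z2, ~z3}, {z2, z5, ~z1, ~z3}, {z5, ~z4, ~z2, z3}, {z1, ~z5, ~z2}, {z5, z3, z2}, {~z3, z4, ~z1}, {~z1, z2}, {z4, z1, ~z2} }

Try z1 = 0.
From the singleton clause (~z2), z2 = 0.
From the singleton clause (z3), z3 = 1.
From the singleton clause (~z5), z5 = 0.
From the singleton clause (~z4), z4 = 0.
All clauses are satisfied.
A satisfying assignment: z1=0, z2=0, z3=1, z4=0, z5=0.

Yes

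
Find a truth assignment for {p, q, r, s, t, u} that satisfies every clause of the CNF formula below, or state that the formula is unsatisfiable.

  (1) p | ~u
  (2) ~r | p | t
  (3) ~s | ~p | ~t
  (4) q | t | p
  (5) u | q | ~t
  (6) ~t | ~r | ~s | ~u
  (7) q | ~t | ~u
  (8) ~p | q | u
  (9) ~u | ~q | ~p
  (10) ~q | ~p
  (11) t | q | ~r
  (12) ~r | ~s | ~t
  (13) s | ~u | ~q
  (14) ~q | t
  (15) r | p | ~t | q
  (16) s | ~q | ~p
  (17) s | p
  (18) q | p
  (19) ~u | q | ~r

p=1,  q=0,  r=0,  s=0,  t=0,  u=1

Suppose p = 1.
(~q) alone gives q = 0.
(u) alone gives u = 1.
(~t) alone gives t = 0.
(~r) alone gives r = 0.
Every clause is now satisfied; s is unconstrained.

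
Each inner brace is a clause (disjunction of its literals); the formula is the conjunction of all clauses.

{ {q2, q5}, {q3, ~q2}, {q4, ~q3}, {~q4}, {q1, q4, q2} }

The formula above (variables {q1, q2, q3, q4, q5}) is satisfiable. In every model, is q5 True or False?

Suppose q5 = 0.
Unit clause (q2) forces q2 = 1.
Unit clause (q3) forces q3 = 1.
Unit clause (q4) forces q4 = 1.
That conflicts with the unit clause (~q4).
So every satisfying assignment has q5 = True.

True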